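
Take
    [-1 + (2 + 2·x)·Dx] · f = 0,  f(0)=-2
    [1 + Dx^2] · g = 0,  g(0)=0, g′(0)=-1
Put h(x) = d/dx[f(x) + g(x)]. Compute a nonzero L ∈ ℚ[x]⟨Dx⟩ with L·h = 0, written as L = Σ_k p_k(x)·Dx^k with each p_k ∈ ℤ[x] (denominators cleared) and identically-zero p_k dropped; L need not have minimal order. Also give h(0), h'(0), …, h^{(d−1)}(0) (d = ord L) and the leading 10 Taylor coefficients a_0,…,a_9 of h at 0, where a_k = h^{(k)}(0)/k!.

f: a_k = -2, -1, 1/4, -1/8, 5/64, -7/128, 21/512, -33/1024, 429/16384, -715/32768, …
g: a_k = 0, -1, 0, 1/6, 0, -1/120, 0, 1/5040, 0, -1/362880, …
f+g: L₀ = lclm(L_f,L_g), ord ≤ 1+2.
Derive L from L₀ (diff closure).
L = (-19 - 8·x - 4·x^2) + (-14 - 30·x - 24·x^2 - 8·x^3)·Dx + (-19 - 8·x - 4·x^2)·Dx^2 + (-14 - 30·x - 24·x^2 - 8·x^3)·Dx^3  (order 3).
h: a_k = -2, 1/2, 1/8, 5/16, -121/384, 63/256, -10331/46080, 429/2048, -2027281/10321920, 12155/65536, …
ICs: h(0) = -2, h′(0) = 1/2, h′′(0) = 1/4.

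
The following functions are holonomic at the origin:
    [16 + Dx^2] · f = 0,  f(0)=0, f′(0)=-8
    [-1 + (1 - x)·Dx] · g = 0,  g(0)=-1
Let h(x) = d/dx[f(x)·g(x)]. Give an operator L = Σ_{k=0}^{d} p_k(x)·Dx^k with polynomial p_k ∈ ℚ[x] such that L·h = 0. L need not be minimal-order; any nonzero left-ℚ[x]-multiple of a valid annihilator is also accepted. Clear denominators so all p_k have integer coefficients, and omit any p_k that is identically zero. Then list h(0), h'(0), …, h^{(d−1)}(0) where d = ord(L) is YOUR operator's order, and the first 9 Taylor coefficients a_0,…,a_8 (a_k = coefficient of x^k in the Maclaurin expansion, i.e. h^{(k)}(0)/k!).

f: a_k = 0, -8, 0, 64/3, 0, -256/15, 0, 2048/315, 0, …
g: a_k = -1, -1, -1, -1, -1, -1, -1, -1, -1, …
f·g: L₀ = L_f ⊗_s L_g, ord ≤ 2·1.
h=h₀': d/dx-closure on L₀ ⇒ L.
L = (14 - 32·x + 16·x^2) + (-2 + 2·x)·Dx + (1 - 2·x + x^2)·Dx^2  (order 2).
h: a_k = 8, 16, -40, -160/3, 56/3, 112/5, -872/45, -6976/315, -536/45, …
ICs: h(0) = 8, h′(0) = 16.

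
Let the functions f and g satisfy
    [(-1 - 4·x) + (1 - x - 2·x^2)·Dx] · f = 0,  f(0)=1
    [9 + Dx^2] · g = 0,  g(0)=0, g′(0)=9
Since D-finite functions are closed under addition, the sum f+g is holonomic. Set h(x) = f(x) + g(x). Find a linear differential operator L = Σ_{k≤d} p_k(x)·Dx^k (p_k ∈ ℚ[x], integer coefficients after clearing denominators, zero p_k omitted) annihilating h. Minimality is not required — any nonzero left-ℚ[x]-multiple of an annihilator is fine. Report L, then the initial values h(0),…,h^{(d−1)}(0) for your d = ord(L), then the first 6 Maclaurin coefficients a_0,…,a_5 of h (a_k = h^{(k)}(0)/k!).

f: a_k = 1, 1, 3, 5, 11, 21, …
g: a_k = 0, 9, 0, -27/2, 0, 243/40, …
h₀=f+g: left-lcm gives L₀, ord ≤ 3.
L = (117 + 486·x + 135·x^2 + 360·x^3 + 540·x^4 + 432·x^5) + (-45 + 63·x + 81·x^2 - 153·x^3 - 18·x^4 + 324·x^5 + 216·x^6)·Dx + (13 + 54·x + 15·x^2 + 40·x^3 + 60·x^4 + 48·x^5)·Dx^2 + (-5 + 7·x + 9·x^2 - 17·x^3 - 2·x^4 + 36·x^5 + 24·x^6)·Dx^3  (order 3).
h: a_k = 1, 10, 3, -17/2, 11, 1083/40, …
ICs: h(0) = 1, h′(0) = 10, h′′(0) = 6.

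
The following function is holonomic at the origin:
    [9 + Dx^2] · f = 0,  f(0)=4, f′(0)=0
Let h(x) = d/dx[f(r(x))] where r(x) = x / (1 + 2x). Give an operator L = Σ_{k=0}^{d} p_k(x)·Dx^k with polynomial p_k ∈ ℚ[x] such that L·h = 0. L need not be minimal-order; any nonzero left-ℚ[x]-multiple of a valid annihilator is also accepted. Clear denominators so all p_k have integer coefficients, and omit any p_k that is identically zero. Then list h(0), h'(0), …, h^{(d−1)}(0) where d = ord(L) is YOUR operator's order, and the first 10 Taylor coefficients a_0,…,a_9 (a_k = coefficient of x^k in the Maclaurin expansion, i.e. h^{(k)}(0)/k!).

f: a_k = 4, 0, -18, 0, 27/2, 0, -81/20, 0, 729/1120, 0, …
f∘r: x↦r, Dx↦Dx/r' in L_f ⇒ L₀.
h₀' ⇒ L via d/dx closure of L₀.
L = (33 + 96·x + 96·x^2) + (12 + 72·x + 144·x^2 + 96·x^3)·Dx + (1 + 8·x + 24·x^2 + 32·x^3 + 16·x^4)·Dx^2  (order 2).
h: a_k = 0, -36, 216, -810, 2340, -54243/10, 47061/5, -188955/28, -2492289/70, 257968071/1120, …
ICs: h(0) = 0, h′(0) = -36.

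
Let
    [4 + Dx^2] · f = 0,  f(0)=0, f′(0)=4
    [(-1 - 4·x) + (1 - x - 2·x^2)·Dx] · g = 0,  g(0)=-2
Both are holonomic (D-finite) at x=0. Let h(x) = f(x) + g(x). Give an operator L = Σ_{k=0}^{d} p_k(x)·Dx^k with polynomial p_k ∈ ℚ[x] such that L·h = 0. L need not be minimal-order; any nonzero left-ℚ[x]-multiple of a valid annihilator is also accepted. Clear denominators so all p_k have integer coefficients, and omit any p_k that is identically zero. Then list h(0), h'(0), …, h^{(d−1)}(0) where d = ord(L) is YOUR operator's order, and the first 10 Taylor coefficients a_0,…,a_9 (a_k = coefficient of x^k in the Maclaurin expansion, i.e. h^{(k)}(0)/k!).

f: a_k = 0, 4, 0, -8/3, 0, 8/15, 0, -16/315, 0, 8/2835, …
g: a_k = -2, -2, -6, -10, -22, -42, -86, -170, -342, -682, …
L₀ := lclm(L_f,L_g); ord L₀ ≤ 2+1.
L = (-68 - 304·x - 200·x^2 - 320·x^3 - 160·x^4 - 128·x^5) + (20 - 12·x - 24·x^2 - 8·x^3 - 48·x^4 - 96·x^5 - 64·x^6)·Dx + (-17 - 76·x - 50·x^2 - 80·x^3 - 40·x^4 - 32·x^5)·Dx^2 + (5 - 3·x - 6·x^2 - 2·x^3 - 12·x^4 - 24·x^5 - 16·x^6)·Dx^3  (order 3).
h: a_k = -2, 2, -6, -38/3, -22, -622/15, -86, -53566/315, -342, -1933462/2835, …
ICs: h(0) = -2, h′(0) = 2, h′′(0) = -12.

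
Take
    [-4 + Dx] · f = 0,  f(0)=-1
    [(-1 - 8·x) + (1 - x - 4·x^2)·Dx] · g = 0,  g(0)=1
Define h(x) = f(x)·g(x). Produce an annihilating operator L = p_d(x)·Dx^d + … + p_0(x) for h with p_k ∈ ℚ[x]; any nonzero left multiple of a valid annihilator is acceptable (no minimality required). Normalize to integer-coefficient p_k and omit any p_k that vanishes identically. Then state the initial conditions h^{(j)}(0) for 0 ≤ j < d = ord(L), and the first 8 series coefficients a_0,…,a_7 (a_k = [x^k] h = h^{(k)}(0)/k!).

L = (5 + 4·x - 16·x^2) + (-1 + x + 4·x^2)·Dx  (order 1).
h: a_k = -1, -5, -17, -143/3, -379/3, -4883/15, -7529/9, -674711/315, …
ICs: h(0) = -1.

f: a_k = -1, -4, -8, -32/3, -32/3, -128/15, -256/45, -1024/315, …
g: a_k = 1, 1, 5, 9, 29, 65, 181, 441, …
f·g: L₀ = L_f ⊗_s L_g, ord ≤ 1·1.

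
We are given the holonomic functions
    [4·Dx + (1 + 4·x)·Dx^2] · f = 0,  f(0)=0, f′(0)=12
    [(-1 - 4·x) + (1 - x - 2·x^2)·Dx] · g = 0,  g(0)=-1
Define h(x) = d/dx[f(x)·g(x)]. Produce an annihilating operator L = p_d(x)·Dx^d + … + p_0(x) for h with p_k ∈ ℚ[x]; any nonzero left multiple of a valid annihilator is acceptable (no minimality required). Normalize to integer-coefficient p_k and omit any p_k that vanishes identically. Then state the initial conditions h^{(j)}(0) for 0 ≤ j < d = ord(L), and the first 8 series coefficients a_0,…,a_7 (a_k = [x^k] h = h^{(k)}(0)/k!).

f: a_k = 0, 12, -24, 64, -192, 3072/5, -2048, 49152/7, …
g: a_k = -1, -1, -3, -5, -11, -21, -43, -85, …
Sym-product of L_f,L_g gives L₀ (≤ ord 2).
h=h₀': d/dx-closure on L₀ ⇒ L.
L = (36 + 144·x + 288·x^2) + (-1 + 24·x + 168·x^2 + 224·x^3)·Dx + (-1 - 7·x - 6·x^2 + 32·x^3 + 32·x^4)·Dx^2  (order 2).
h: a_k = -12, 24, -228, 560, -3132, 51048/5, -230052/5, 1198752/7, …
ICs: h(0) = -12, h′(0) = 24.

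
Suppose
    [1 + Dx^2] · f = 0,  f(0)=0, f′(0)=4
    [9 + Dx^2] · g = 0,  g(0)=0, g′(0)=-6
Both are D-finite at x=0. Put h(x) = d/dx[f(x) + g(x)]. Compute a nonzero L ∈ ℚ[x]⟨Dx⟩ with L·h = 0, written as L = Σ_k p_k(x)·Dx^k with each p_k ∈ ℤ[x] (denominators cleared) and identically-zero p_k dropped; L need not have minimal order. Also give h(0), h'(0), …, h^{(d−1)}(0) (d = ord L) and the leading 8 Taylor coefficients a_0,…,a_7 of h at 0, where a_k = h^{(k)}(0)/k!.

L = 9 + 10·Dx^2 + Dx^4  (order 4).
h: a_k = -2, 0, 25, 0, -241/12, 0, 437/72, 0, …
ICs: h(0) = -2, h′(0) = 0, h′′(0) = 50, h′′′(0) = 0.

f: a_k = 0, 4, 0, -2/3, 0, 1/30, 0, -1/1260, …
g: a_k = 0, -6, 0, 9, 0, -81/20, 0, 243/280, …
f+g: L₀ = lclm(L_f,L_g), ord ≤ 2+2.
h=h₀': d/dx-closure on L₀ ⇒ L.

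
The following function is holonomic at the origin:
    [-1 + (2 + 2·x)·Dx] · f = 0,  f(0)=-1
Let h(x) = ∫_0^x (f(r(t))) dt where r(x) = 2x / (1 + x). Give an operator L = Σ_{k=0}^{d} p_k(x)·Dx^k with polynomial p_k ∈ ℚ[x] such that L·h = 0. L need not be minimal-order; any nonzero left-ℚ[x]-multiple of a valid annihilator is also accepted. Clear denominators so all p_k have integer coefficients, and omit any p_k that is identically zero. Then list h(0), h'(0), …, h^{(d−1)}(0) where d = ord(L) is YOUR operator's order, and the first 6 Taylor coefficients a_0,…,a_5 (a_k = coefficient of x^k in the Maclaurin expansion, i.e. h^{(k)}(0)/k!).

L = -Dx + (1 + 4·x + 3·x^2)·Dx^2  (order 2).
h: a_k = 0, -1, -1/2, 1/2, -5/8, 37/40, …
ICs: h(0) = 0, h′(0) = -1.

f: a_k = -1, -1/2, 1/8, -1/16, 5/128, -7/256, …
f∘r: x↦r, Dx↦Dx/r' in L_f ⇒ L₀.
h=∫₀ˣh₀: take L = L₀·Dx.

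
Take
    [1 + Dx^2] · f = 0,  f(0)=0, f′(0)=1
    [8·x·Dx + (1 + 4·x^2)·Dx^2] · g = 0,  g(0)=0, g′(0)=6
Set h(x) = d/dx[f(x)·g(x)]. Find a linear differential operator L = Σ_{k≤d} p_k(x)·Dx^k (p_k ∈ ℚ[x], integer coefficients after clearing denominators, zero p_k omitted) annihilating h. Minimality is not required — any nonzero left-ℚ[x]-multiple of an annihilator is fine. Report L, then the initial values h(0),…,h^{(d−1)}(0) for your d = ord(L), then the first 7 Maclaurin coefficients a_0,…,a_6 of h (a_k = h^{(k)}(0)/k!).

L = (3893 + 34584·x^2 + 286832·x^4 + 57600·x^6 + 768·x^8 - 10240·x^10 + 4096·x^12) + (2192·x + 44864·x^3 + 156160·x^5 + 51200·x^7 + 20480·x^9 + 16384·x^11)·Dx + (3978 + 36208·x^2 + 296160·x^4 + 76288·x^6 + 9728·x^8 - 4096·x^10 + 8192·x^12)·Dx^2 + (2192·x + 44864·x^3 + 156160·x^5 + 51200·x^7 + 20480·x^9 + 16384·x^11)·Dx^3 + (85 + 1624·x^2 + 9328·x^4 + 18688·x^6 + 8960·x^8 + 6144·x^10 + 4096·x^12)·Dx^4  (order 4).
h: a_k = 0, 12, 0, -36, 0, 247/2, 0, …
ICs: h(0) = 0, h′(0) = 12, h′′(0) = 0, h′′′(0) = -216.

f: a_k = 0, 1, 0, -1/6, 0, 1/120, 0, …
g: a_k = 0, 6, 0, -8, 0, 96/5, 0, …
Sym-product of L_f,L_g gives L₀ (≤ ord 4).
h₀' ⇒ L via d/dx closure of L₀.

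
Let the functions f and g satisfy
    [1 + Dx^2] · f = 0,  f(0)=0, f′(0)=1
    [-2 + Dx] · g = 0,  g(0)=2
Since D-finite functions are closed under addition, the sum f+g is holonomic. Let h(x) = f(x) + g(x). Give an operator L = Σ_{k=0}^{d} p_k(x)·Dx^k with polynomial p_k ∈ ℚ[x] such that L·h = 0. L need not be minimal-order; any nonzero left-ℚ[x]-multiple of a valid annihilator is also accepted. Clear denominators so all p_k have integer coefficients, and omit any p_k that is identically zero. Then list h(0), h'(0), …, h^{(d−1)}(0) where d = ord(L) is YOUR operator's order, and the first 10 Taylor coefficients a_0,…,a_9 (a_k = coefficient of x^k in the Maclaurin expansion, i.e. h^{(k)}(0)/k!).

f: a_k = 0, 1, 0, -1/6, 0, 1/120, 0, -1/5040, 0, 1/362880, …
g: a_k = 2, 4, 4, 8/3, 4/3, 8/15, 8/45, 16/315, 4/315, 8/2835, …
h₀=f+g: left-lcm gives L₀, ord ≤ 3.
L = -2 + Dx - 2·Dx^2 + Dx^3  (order 3).
h: a_k = 2, 5, 4, 5/2, 4/3, 13/24, 8/45, 17/336, 4/315, 205/72576, …
ICs: h(0) = 2, h′(0) = 5, h′′(0) = 8.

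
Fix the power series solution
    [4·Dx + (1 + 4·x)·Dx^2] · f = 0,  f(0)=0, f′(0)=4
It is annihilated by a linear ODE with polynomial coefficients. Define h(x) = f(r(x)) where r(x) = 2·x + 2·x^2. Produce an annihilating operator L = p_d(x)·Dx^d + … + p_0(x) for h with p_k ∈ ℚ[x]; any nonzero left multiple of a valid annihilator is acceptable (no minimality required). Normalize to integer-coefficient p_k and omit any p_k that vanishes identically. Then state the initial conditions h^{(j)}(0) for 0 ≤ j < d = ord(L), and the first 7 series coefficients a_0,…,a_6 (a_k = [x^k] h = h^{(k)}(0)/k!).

L = (6 + 16·x + 16·x^2)·Dx + (1 + 10·x + 24·x^2 + 16·x^3)·Dx^2  (order 2).
h: a_k = 0, 8, -24, 320/3, -544, 14848/5, -16896, …
ICs: h(0) = 0, h′(0) = 8.

f: a_k = 0, 4, -8, 64/3, -64, 1024/5, -2048/3, …
f∘r: x↦r, Dx↦Dx/r' in L_f ⇒ L₀.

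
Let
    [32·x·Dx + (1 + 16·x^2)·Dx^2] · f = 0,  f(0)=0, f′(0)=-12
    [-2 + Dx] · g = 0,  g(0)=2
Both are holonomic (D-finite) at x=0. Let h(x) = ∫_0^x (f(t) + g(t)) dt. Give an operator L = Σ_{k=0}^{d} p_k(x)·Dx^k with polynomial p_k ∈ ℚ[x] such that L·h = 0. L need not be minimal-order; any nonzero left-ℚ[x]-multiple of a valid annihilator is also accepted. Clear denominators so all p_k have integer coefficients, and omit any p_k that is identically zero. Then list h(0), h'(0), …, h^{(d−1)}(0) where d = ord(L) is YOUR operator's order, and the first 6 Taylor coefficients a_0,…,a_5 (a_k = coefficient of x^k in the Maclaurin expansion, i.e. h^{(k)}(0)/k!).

f: a_k = 0, -12, 0, 64, 0, -3072/5, …
g: a_k = 2, 4, 4, 8/3, 4/3, 8/15, …
f+g: L₀ = lclm(L_f,L_g), ord ≤ 2+1.
h=∫h₀ ⇒ L = L₀·Dx.
L = (32 - 64·x - 1536·x^2 - 1024·x^3)·Dx^2 + (-18 + 704·x^2 - 512·x^4)·Dx^3 + (1 + 16·x + 32·x^2 + 256·x^3 + 256·x^4)·Dx^4  (order 4).
h: a_k = 0, 2, -4, 4/3, 50/3, 4/15, …
ICs: h(0) = 0, h′(0) = 2, h′′(0) = -8, h′′′(0) = 8.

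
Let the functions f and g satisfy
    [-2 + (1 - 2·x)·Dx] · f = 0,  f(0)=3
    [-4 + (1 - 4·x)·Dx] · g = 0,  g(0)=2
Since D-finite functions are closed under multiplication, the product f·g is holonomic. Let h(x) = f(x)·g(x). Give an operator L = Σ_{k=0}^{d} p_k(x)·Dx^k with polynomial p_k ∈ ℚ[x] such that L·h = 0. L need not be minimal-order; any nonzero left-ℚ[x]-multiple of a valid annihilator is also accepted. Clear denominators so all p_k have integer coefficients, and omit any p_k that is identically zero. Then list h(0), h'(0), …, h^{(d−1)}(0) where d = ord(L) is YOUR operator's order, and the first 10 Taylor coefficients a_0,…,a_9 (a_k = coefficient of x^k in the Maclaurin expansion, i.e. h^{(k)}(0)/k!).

f: a_k = 3, 6, 12, 24, 48, 96, 192, 384, 768, 1536, …
g: a_k = 2, 8, 32, 128, 512, 2048, 8192, 32768, 131072, 524288, …
Product ⇒ symmetric product L₀, ord ≤ 1.
L = (-6 + 16·x) + (1 - 6·x + 8·x^2)·Dx  (order 1).
h: a_k = 6, 36, 168, 720, 2976, 12096, 48768, 195840, 784896, 3142656, …
ICs: h(0) = 6.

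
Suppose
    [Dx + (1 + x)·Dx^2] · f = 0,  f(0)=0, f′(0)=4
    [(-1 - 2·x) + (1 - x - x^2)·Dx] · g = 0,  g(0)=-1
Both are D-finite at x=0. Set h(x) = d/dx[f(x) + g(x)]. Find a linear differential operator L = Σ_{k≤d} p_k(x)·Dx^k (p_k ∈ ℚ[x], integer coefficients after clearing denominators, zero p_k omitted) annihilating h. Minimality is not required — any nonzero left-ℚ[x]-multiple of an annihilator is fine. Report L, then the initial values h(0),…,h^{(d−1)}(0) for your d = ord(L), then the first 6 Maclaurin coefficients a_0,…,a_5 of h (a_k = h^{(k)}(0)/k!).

f: a_k = 0, 4, -2, 4/3, -1, 4/5, …
g: a_k = -1, -1, -2, -3, -5, -8, …
Sum ⇒ L₀ = lclm(L_f,L_g) in ℚ(x)⟨Dx⟩.
Differentiate: ansatz ord ≤ ord L₀ ⇒ L.
L = (-26 - 70·x - 76·x^2 - 36·x^3 - 12·x^4) + (-16 - 84·x - 160·x^2 - 144·x^3 - 74·x^4 - 20·x^5)·Dx + (5 + 11·x - x^2 - 23·x^3 - 29·x^4 - 17·x^5 - 4·x^6)·Dx^2  (order 2).
h: a_k = 3, -8, -5, -24, -36, -82, …
ICs: h(0) = 3, h′(0) = -8.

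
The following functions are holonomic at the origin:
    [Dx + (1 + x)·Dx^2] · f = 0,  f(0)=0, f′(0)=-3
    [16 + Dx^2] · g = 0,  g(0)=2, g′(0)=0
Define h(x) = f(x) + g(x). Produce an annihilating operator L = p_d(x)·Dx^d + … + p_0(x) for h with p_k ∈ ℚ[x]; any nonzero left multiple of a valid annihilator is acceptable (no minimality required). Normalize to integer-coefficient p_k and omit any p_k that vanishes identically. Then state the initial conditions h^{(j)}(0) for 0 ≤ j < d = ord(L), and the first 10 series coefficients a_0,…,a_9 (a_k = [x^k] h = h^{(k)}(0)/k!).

L = (176 + 256·x + 128·x^2)·Dx + (144 + 400·x + 384·x^2 + 128·x^3)·Dx^2 + (11 + 16·x + 8·x^2)·Dx^3 + (9 + 25·x + 24·x^2 + 8·x^3)·Dx^4  (order 4).
h: a_k = 2, -3, -29/2, -1, 265/12, -3/5, -979/90, -3/7, 9137/2520, -1/3, …
ICs: h(0) = 2, h′(0) = -3, h′′(0) = -29, h′′′(0) = -6.

f: a_k = 0, -3, 3/2, -1, 3/4, -3/5, 1/2, -3/7, 3/8, -1/3, …
g: a_k = 2, 0, -16, 0, 64/3, 0, -512/45, 0, 1024/315, 0, …
Weyl lclm of L_f,L_g ⇒ L₀ (ord ≤ 4).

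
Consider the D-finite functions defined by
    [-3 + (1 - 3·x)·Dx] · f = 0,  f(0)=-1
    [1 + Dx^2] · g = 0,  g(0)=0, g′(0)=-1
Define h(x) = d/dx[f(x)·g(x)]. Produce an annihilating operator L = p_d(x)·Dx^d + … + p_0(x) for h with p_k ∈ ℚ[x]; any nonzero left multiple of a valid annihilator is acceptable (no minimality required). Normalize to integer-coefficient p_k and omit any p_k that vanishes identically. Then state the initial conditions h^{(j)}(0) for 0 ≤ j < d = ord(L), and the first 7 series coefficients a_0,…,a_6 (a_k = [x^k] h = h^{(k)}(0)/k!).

f: a_k = -1, -3, -9, -27, -81, -243, -729, …
g: a_k = 0, -1, 0, 1/6, 0, -1/120, 0, …
h₀=f·g: eliminate ⇒ L₀, order ≤ 1·2.
Differentiate: ansatz ord ≤ ord L₀ ⇒ L.
L = (-17 - 6·x + 9·x^2) + (-6 + 18·x)·Dx + (1 - 6·x + 9·x^2)·Dx^2  (order 2).
h: a_k = 1, 6, 53/2, 106, 9541/24, 28623/20, 3606497/720, …
ICs: h(0) = 1, h′(0) = 6.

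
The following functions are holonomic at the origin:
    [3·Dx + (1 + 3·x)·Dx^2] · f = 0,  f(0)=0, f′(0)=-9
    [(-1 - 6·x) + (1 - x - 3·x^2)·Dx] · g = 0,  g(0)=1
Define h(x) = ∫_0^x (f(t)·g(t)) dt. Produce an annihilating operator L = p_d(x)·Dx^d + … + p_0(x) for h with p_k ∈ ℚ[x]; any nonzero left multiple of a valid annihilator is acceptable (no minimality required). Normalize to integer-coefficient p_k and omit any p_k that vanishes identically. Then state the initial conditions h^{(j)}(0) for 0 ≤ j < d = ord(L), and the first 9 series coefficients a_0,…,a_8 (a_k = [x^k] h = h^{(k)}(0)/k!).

L = (9 + 36·x)·Dx + (-1 + 21·x + 45·x^2)·Dx^2 + (-1 - 2·x + 6·x^2 + 9·x^3)·Dx^3  (order 3).
h: a_k = 0, 0, -9/2, 3/2, -99/8, 99/20, -1797/40, 846/35, -220743/1120, …
ICs: h(0) = 0, h′(0) = 0, h′′(0) = -9.

f: a_k = 0, -9, 27/2, -27, 243/4, -729/5, 729/2, -6561/7, 19683/8, …
g: a_k = 1, 1, 4, 7, 19, 40, 97, 217, 508, …
Product ⇒ symmetric product L₀, ord ≤ 2.
h=∫₀ˣh₀: take L = L₀·Dx.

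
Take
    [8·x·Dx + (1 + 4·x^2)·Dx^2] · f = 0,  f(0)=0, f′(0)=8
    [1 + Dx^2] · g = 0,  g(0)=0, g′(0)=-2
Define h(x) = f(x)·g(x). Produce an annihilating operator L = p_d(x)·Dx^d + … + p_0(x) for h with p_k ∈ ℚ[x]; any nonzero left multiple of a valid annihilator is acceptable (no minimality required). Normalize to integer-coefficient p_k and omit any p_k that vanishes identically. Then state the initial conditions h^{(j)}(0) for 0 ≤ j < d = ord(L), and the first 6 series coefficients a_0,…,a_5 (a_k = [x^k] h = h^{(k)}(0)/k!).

L = (85 + 944·x^2 + 416·x^4 + 256·x^6 + 256·x^8) + (144·x + 704·x^3 + 768·x^5 + 1024·x^7)·Dx + (90 + 992·x^2 + 576·x^4 + 512·x^6 + 512·x^8)·Dx^2 + (144·x + 704·x^3 + 768·x^5 + 1024·x^7)·Dx^3 + (5 + 48·x^2 + 160·x^4 + 256·x^6 + 256·x^8)·Dx^4  (order 4).
h: a_k = 0, 0, -16, 0, 24, 0, …
ICs: h(0) = 0, h′(0) = 0, h′′(0) = -32, h′′′(0) = 0.

f: a_k = 0, 8, 0, -32/3, 0, 128/5, …
g: a_k = 0, -2, 0, 1/3, 0, -1/60, …
h₀=f·g: eliminate ⇒ L₀, order ≤ 2·2.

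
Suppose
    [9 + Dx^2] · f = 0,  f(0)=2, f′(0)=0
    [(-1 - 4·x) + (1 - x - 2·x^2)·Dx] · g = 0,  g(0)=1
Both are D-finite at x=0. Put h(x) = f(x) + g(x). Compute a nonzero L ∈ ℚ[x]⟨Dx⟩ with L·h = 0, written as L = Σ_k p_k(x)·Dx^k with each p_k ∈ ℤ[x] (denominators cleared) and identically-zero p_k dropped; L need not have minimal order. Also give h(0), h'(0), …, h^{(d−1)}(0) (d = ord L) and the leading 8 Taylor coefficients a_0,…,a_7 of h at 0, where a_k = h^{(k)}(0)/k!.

L = (-117 - 486·x - 135·x^2 - 360·x^3 - 540·x^4 - 432·x^5) + (45 - 63·x - 81·x^2 + 153·x^3 + 18·x^4 - 324·x^5 - 216·x^6)·Dx + (-13 - 54·x - 15·x^2 - 40·x^3 - 60·x^4 - 48·x^5)·Dx^2 + (5 - 7·x - 9·x^2 + 17·x^3 + 2·x^4 - 36·x^5 - 24·x^6)·Dx^3  (order 3).
h: a_k = 3, 1, -6, 5, 71/4, 21, 1639/40, 85, …
ICs: h(0) = 3, h′(0) = 1, h′′(0) = -12.

f: a_k = 2, 0, -9, 0, 27/4, 0, -81/40, 0, …
g: a_k = 1, 1, 3, 5, 11, 21, 43, 85, …
f+g: L₀ = lclm(L_f,L_g), ord ≤ 2+1.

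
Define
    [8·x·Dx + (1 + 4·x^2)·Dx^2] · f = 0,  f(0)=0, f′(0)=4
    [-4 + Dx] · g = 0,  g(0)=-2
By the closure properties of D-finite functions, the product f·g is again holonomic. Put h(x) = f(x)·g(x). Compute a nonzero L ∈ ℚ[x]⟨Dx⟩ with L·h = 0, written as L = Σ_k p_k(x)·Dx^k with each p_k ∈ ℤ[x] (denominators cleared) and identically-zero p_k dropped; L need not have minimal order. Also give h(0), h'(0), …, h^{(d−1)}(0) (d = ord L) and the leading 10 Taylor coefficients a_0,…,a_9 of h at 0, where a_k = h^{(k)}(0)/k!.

L = (16 - 32·x + 64·x^2) + (-8 + 8·x - 32·x^2)·Dx + (1 + 4·x^2)·Dx^2  (order 2).
h: a_k = 0, -8, -32, -160/3, -128/3, -128/5, -512/9, -6656/105, 26624/315, 124928/945, …
ICs: h(0) = 0, h′(0) = -8.

f: a_k = 0, 4, 0, -16/3, 0, 64/5, 0, -256/7, 0, 1024/9, …
g: a_k = -2, -8, -16, -64/3, -64/3, -256/15, -512/45, -2048/315, -1024/315, -4096/2835, …
f·g: L₀ = L_f ⊗_s L_g, ord ≤ 2·1.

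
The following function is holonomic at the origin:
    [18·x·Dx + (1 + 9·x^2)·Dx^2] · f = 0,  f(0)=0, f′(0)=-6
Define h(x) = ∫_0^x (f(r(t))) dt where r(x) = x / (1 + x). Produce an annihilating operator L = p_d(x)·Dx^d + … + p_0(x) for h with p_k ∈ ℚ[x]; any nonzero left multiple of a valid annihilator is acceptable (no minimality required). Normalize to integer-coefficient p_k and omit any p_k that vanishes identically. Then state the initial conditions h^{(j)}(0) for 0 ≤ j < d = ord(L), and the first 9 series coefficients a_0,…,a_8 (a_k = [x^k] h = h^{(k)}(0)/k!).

f: a_k = 0, -6, 0, 18, 0, -486/5, 0, 4374/7, 0, …
f∘r: x↦r, Dx↦Dx/r' in L_f ⇒ L₀.
Integrate: L := L₀·Dx.
L = (2 + 20·x)·Dx^2 + (1 + 2·x + 10·x^2)·Dx^3  (order 3).
h: a_k = 0, 0, -3, 2, 3, -48/5, 4/5, 312/7, -498/7, …
ICs: h(0) = 0, h′(0) = 0, h′′(0) = -6.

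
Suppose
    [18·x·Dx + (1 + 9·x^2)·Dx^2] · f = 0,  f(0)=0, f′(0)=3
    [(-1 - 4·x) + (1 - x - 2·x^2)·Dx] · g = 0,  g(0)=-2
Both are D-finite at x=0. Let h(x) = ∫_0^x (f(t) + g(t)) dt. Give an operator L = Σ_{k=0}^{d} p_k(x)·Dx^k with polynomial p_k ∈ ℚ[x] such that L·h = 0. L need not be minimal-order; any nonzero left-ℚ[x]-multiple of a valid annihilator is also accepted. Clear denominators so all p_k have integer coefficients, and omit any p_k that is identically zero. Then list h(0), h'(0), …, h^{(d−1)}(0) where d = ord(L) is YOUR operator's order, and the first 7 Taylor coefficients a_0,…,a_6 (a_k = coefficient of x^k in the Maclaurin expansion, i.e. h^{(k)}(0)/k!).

L = (18 - 72·x - 918·x^2 - 1872·x^3 - 4608·x^4 - 1296·x^6)·Dx^2 + (-8 - 30·x - 278·x^3 - 1788·x^4 - 3216·x^5 - 324·x^6 - 1296·x^7)·Dx^3 + (1 + 4·x + 24·x^2 + 4·x^3 + 103·x^4 - 300·x^5 - 312·x^6 - 108·x^7 - 216·x^8)·Dx^4  (order 4).
h: a_k = 0, -2, 1/2, -2, -19/4, -22/5, 11/10, …
ICs: h(0) = 0, h′(0) = -2, h′′(0) = 1, h′′′(0) = -12.

f: a_k = 0, 3, 0, -9, 0, 243/5, 0, …
g: a_k = -2, -2, -6, -10, -22, -42, -86, …
Weyl lclm of L_f,L_g ⇒ L₀ (ord ≤ 3).
h=∫₀ˣh₀: take L = L₀·Dx.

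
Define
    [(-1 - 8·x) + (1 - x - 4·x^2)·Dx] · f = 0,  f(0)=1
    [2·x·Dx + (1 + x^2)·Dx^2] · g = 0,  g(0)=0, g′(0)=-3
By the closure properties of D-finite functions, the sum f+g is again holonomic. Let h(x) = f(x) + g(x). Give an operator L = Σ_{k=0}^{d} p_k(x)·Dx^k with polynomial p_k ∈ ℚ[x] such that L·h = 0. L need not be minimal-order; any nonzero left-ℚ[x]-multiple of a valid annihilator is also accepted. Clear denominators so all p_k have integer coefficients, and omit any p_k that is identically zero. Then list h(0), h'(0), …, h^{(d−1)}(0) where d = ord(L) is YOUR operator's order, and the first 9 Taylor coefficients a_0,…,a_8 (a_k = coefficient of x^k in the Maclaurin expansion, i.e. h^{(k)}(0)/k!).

f: a_k = 1, 1, 5, 9, 29, 65, 181, 441, 1165, …
g: a_k = 0, -3, 0, 1, 0, -3/5, 0, 3/7, 0, …
f+g: L₀ = lclm(L_f,L_g), ord ≤ 1+2.
L = (-10 + 40·x + 478·x^2 + 864·x^3 + 2496·x^4 + 384·x^6)·Dx + (28 + 246·x + 316·x^2 + 1182·x^3 + 752·x^4 + 2048·x^5 + 48·x^6 + 384·x^7)·Dx^2 + (-5 - 8·x - 32·x^2 + 104·x^3 + 197·x^4 + 128·x^5 + 288·x^6 + 16·x^7 + 64·x^8)·Dx^3  (order 3).
h: a_k = 1, -2, 5, 10, 29, 322/5, 181, 3090/7, 1165, …
ICs: h(0) = 1, h′(0) = -2, h′′(0) = 10.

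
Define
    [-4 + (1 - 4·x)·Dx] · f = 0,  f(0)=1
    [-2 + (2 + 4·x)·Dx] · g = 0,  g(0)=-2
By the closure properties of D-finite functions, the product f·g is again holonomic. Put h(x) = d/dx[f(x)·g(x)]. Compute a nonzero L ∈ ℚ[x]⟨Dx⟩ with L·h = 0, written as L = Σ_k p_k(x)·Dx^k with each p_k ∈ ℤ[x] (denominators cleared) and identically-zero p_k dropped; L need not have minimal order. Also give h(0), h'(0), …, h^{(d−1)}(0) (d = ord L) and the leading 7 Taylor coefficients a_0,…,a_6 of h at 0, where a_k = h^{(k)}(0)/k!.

L = (39 + 120·x + 48·x^2) + (-5 + 6·x + 48·x^2 + 32·x^3)·Dx  (order 1).
h: a_k = -10, -78, -471, -2507, -50175/4, -240777/4, -2247483/8, …
ICs: h(0) = -10.

f: a_k = 1, 4, 16, 64, 256, 1024, 4096, …
g: a_k = -2, -2, 1, -1, 5/4, -7/4, 21/8, …
h₀=f·g: eliminate ⇒ L₀, order ≤ 1·1.
Derive L from L₀ (diff closure).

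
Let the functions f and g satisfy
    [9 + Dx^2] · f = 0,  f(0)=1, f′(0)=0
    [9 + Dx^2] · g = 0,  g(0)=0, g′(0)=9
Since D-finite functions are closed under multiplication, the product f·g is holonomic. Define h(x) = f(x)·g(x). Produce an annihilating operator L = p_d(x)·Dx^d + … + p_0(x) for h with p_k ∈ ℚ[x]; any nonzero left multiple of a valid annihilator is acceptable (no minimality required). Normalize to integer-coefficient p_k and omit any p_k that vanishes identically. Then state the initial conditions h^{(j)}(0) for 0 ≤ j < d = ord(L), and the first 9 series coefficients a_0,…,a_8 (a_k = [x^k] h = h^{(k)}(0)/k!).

L = 36·Dx + Dx^3  (order 3).
h: a_k = 0, 9, 0, -54, 0, 486/5, 0, -2916/35, 0, …
ICs: h(0) = 0, h′(0) = 9, h′′(0) = 0.

f: a_k = 1, 0, -9/2, 0, 27/8, 0, -81/80, 0, 729/4480, …
g: a_k = 0, 9, 0, -27/2, 0, 243/40, 0, -729/560, 0, …
f·g: L₀ = L_f ⊗_s L_g, ord ≤ 2·2.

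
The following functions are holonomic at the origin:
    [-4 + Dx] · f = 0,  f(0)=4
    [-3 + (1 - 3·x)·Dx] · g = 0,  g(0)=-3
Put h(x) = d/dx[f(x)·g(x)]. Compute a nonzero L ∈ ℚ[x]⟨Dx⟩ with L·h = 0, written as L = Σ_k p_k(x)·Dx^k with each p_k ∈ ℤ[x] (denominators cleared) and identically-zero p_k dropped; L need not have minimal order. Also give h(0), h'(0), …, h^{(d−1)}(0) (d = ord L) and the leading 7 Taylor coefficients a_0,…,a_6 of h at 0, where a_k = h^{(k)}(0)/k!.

L = (58 - 168·x + 144·x^2) + (-7 + 33·x - 36·x^2)·Dx  (order 1).
h: a_k = -84, -696, -3516, -14576, -55172, -995144/5, -10453108/15, …
ICs: h(0) = -84.

f: a_k = 4, 16, 32, 128/3, 128/3, 512/15, 1024/45, …
g: a_k = -3, -9, -27, -81, -243, -729, -2187, …
f·g: L₀ = L_f ⊗_s L_g, ord ≤ 1·1.
h₀' ⇒ L via d/dx closure of L₀.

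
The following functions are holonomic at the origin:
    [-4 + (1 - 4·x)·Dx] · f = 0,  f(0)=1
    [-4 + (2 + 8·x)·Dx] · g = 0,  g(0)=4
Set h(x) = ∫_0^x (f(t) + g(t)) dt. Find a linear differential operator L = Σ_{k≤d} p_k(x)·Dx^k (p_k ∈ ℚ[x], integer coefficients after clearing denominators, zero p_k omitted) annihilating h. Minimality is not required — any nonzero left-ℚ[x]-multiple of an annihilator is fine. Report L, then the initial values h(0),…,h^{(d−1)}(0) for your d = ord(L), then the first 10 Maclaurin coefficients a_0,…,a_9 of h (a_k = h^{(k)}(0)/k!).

L = (-40 - 96·x)·Dx + (18 + 112·x + 288·x^2)·Dx^2 + (-1 - 12·x + 16·x^2 + 192·x^3)·Dx^3  (order 3).
h: a_k = 0, 5, 6, 8/3, 20, 216/5, 568/3, 3760/7, 2180, 62104/9, …
ICs: h(0) = 0, h′(0) = 5, h′′(0) = 12.

f: a_k = 1, 4, 16, 64, 256, 1024, 4096, 16384, 65536, 262144, …
g: a_k = 4, 8, -8, 16, -40, 112, -336, 1056, -3432, 11440, …
Weyl lclm of L_f,L_g ⇒ L₀ (ord ≤ 2).
h=∫₀ˣh₀: take L = L₀·Dx.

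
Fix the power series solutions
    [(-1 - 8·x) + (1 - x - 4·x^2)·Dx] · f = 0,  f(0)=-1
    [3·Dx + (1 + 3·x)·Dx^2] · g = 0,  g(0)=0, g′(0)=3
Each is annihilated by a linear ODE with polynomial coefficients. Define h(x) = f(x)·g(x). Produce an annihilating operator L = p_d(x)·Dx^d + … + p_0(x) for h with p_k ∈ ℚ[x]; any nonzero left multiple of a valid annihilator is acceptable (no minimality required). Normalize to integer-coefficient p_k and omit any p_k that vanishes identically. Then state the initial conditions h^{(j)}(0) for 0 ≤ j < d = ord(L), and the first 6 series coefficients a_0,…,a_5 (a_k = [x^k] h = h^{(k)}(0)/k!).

L = (11 + 48·x) + (-1 + 25·x + 60·x^2)·Dx + (-1 - 2·x + 7·x^2 + 12·x^3)·Dx^2  (order 2).
h: a_k = 0, -3, 3/2, -39/2, 27/4, -2397/20, …
ICs: h(0) = 0, h′(0) = -3.

f: a_k = -1, -1, -5, -9, -29, -65, …
g: a_k = 0, 3, -9/2, 9, -81/4, 243/5, …
L₀ := L_f ⊗_s L_g (sym. prod.), ord ≤ 2.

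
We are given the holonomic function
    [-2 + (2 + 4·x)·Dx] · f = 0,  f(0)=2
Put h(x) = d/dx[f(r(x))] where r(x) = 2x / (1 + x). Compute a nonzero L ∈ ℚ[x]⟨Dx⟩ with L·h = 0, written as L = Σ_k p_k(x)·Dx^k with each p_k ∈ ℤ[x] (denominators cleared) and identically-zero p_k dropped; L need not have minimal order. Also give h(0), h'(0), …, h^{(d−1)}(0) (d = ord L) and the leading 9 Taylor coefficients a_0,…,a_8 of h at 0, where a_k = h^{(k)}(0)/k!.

L = (-4 - 10·x) + (-1 - 6·x - 5·x^2)·Dx  (order 1).
h: a_k = 4, -16, 60, -240, 1020, -4512, 20468, -94400, 440460, …
ICs: h(0) = 4.

f: a_k = 2, 2, -1, 1, -5/4, 7/4, -21/8, 33/8, -429/64, …
L₀ from L_f via x↦r, Dx↦r'^{-1}Dx.
h₀' ⇒ L via d/dx closure of L₀.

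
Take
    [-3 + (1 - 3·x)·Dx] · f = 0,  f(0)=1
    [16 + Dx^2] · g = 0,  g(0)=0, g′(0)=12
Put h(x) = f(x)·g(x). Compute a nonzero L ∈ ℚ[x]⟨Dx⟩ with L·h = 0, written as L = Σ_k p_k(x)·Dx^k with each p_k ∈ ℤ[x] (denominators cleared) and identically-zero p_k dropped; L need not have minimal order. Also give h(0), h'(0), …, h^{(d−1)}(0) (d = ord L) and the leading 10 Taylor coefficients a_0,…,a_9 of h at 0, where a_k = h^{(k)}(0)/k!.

f: a_k = 1, 3, 9, 27, 81, 243, 729, 2187, 6561, 19683, …
g: a_k = 0, 12, 0, -32, 0, 128/5, 0, -1024/105, 0, 2048/945, …
L₀ := L_f ⊗_s L_g (sym. prod.), ord ≤ 2.
L = (-16 + 48·x) + 6·Dx + (-1 + 3·x)·Dx^2  (order 2).
h: a_k = 0, 12, 36, 76, 228, 3548/5, 10644/5, 669548/105, 669548/35, 54235436/945, …
ICs: h(0) = 0, h′(0) = 12.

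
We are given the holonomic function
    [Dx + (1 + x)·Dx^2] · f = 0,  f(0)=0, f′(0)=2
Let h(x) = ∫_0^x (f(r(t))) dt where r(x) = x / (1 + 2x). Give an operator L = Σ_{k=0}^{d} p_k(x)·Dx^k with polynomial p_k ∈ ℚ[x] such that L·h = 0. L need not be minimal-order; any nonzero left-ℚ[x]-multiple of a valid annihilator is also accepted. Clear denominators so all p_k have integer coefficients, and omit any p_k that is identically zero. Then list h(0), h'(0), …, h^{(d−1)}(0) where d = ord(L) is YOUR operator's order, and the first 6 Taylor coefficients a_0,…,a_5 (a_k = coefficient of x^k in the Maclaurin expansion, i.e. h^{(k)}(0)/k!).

f: a_k = 0, 2, -1, 2/3, -1/2, 2/5, …
f∘r: x↦r, Dx↦Dx/r' in L_f ⇒ L₀.
∫: right-multiply L₀ by Dx.
L = (5 + 12·x)·Dx^2 + (1 + 5·x + 6·x^2)·Dx^3  (order 3).
h: a_k = 0, 0, 1, -5/3, 19/6, -13/2, …
ICs: h(0) = 0, h′(0) = 0, h′′(0) = 2.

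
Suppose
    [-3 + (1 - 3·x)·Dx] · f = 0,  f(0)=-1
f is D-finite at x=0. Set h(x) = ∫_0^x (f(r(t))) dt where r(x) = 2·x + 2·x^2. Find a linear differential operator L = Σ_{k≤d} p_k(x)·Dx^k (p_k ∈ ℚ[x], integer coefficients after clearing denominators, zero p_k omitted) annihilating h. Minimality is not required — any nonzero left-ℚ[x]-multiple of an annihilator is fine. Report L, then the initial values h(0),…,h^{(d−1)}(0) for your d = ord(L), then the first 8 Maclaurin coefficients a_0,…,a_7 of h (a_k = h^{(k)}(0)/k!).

L = (6 + 12·x)·Dx + (-1 + 6·x + 6·x^2)·Dx^2  (order 2).
h: a_k = 0, -1, -3, -14, -72, -396, -2268, -93528/7, …
ICs: h(0) = 0, h′(0) = -1.

f: a_k = -1, -3, -9, -27, -81, -243, -729, -2187, …
Substitute x→r, Dx→(1/r')Dx; clear ⇒ L₀.
h=∫₀ˣh₀: take L = L₀·Dx.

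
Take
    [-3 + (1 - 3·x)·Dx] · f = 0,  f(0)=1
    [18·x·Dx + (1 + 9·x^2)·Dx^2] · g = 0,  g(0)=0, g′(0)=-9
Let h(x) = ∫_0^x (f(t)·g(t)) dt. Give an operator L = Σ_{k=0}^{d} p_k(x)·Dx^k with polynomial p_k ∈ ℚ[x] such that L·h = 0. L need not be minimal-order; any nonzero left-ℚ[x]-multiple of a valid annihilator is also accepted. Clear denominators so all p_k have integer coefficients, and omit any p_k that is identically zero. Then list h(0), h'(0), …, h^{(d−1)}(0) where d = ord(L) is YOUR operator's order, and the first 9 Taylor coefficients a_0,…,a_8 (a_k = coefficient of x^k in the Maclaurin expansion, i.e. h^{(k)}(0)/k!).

f: a_k = 1, 3, 9, 27, 81, 243, 729, 2187, 6561, …
g: a_k = 0, -9, 0, 27, 0, -729/5, 0, 6561/7, 0, …
L₀ := L_f ⊗_s L_g (sym. prod.), ord ≤ 2.
h=∫h₀ ⇒ L = L₀·Dx.
L = 54·x·Dx + (6 - 18·x + 108·x^2)·Dx^2 + (-1 + 3·x - 9·x^2 + 27·x^3)·Dx^3  (order 3).
h: a_k = 0, 0, -9/2, -9, -27/2, -162/5, -1053/10, -9477/35, -41553/70, …
ICs: h(0) = 0, h′(0) = 0, h′′(0) = -9.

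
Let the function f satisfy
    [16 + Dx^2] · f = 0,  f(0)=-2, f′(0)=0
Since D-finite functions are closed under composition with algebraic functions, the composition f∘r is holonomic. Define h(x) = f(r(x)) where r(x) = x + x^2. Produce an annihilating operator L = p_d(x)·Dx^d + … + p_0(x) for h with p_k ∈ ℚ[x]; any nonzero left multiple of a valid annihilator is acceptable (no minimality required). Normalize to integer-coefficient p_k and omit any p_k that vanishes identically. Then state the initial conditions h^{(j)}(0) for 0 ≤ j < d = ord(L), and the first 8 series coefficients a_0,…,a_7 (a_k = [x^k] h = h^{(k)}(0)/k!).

L = (16 + 96·x + 192·x^2 + 128·x^3) - 2·Dx + (1 + 2·x)·Dx^2  (order 2).
h: a_k = -2, 0, 16, 32, -16/3, -256/3, -5248/45, -256/15, …
ICs: h(0) = -2, h′(0) = 0.

f: a_k = -2, 0, 16, 0, -64/3, 0, 512/45, 0, …
f∘r: x↦r, Dx↦Dx/r' in L_f ⇒ L₀.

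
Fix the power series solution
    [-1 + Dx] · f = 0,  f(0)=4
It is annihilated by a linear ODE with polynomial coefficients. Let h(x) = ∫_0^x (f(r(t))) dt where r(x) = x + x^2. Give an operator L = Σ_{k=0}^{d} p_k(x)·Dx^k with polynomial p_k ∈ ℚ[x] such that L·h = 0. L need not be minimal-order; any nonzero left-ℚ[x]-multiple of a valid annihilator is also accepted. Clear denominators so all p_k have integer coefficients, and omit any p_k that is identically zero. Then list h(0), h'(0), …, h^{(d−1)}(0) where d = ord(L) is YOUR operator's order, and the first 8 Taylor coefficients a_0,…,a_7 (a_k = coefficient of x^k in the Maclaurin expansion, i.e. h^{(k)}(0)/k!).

L = (-1 - 2·x)·Dx + Dx^2  (order 2).
h: a_k = 0, 4, 2, 2, 7/6, 5/6, 9/20, 331/1260, …
ICs: h(0) = 0, h′(0) = 4.

f: a_k = 4, 4, 2, 2/3, 1/6, 1/30, 1/180, 1/1260, …
h₀=f(r): pull back L_f along r ⇒ L₀.
∫: right-multiply L₀ by Dx.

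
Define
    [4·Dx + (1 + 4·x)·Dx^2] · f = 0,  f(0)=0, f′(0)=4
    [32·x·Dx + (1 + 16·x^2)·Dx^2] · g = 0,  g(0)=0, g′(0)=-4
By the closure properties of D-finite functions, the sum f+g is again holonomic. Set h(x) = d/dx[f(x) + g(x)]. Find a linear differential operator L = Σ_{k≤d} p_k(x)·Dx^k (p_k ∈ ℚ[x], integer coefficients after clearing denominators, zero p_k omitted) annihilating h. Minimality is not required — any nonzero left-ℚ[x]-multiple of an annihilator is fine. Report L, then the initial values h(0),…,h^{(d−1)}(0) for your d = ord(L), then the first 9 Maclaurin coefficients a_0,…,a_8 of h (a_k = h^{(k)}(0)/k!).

L = (-32 - 384·x + 1536·x^2 + 2048·x^3) + (-16 - 64·x + 3072·x^3 + 4096·x^4)·Dx + (-1 + 4·x + 32·x^2 + 128·x^3 + 768·x^4 + 1024·x^5)·Dx^2  (order 2).
h: a_k = 0, -16, 128, -256, 0, -4096, 32768, -65536, 0, …
ICs: h(0) = 0, h′(0) = -16.

f: a_k = 0, 4, -8, 64/3, -64, 1024/5, -2048/3, 16384/7, -8192, …
g: a_k = 0, -4, 0, 64/3, 0, -1024/5, 0, 16384/7, 0, …
L₀ := lclm(L_f,L_g); ord L₀ ≤ 2+2.
Derive L from L₀ (diff closure).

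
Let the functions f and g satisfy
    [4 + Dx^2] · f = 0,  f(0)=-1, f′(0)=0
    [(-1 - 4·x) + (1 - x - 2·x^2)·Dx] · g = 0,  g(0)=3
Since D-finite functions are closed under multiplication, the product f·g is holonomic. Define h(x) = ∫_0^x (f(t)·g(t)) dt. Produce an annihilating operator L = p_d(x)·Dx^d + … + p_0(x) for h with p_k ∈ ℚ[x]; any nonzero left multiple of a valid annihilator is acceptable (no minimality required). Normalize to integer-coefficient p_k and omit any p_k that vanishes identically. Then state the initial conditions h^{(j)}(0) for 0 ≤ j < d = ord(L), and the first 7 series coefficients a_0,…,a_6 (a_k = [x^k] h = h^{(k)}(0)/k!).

f: a_k = -1, 0, 2, 0, -2/3, 0, 4/45, …
g: a_k = 3, 3, 9, 15, 33, 63, 129, …
h₀=f·g: eliminate ⇒ L₀, order ≤ 2·1.
Integrate: L := L₀·Dx.
L = (4·x + 8·x^2)·Dx + (2 + 8·x)·Dx^2 + (-1 + x + 2·x^2)·Dx^3  (order 3).
h: a_k = 0, -3, -3/2, -1, -9/4, -17/5, -35/6, …
ICs: h(0) = 0, h′(0) = -3, h′′(0) = -3.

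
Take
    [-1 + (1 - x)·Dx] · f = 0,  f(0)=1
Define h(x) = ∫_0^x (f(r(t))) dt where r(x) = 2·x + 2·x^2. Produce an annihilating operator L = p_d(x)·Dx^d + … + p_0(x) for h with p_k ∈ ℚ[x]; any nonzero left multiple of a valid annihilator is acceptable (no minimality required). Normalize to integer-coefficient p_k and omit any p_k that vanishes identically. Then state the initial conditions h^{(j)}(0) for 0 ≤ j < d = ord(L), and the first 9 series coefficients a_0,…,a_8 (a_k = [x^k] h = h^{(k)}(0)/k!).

f: a_k = 1, 1, 1, 1, 1, 1, 1, 1, 1, …
h₀=f(r): pull back L_f along r ⇒ L₀.
Integrate: L := L₀·Dx.
L = (2 + 4·x)·Dx + (-1 + 2·x + 2·x^2)·Dx^2  (order 2).
h: a_k = 0, 1, 1, 2, 4, 44/5, 20, 328/7, 112, …
ICs: h(0) = 0, h′(0) = 1.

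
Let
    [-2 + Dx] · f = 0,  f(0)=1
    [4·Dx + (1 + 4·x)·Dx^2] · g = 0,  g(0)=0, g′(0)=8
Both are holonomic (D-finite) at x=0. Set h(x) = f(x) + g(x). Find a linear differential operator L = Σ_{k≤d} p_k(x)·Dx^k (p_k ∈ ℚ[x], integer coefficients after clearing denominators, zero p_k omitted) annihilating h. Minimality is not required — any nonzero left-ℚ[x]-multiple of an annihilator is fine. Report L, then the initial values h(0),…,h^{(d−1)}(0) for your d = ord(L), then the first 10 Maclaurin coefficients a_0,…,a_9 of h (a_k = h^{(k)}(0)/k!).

L = (-40 - 32·x)·Dx + (14 - 16·x - 32·x^2)·Dx^2 + (3 + 16·x + 16·x^2)·Dx^3  (order 3).
h: a_k = 1, 10, -14, 44, -382/3, 6148/15, -61436/45, 1474568/315, -5160958/315, 165150724/2835, …
ICs: h(0) = 1, h′(0) = 10, h′′(0) = -28.

f: a_k = 1, 2, 2, 4/3, 2/3, 4/15, 4/45, 8/315, 2/315, 4/2835, …
g: a_k = 0, 8, -16, 128/3, -128, 2048/5, -4096/3, 32768/7, -16384, 524288/9, …
Weyl lclm of L_f,L_g ⇒ L₀ (ord ≤ 3).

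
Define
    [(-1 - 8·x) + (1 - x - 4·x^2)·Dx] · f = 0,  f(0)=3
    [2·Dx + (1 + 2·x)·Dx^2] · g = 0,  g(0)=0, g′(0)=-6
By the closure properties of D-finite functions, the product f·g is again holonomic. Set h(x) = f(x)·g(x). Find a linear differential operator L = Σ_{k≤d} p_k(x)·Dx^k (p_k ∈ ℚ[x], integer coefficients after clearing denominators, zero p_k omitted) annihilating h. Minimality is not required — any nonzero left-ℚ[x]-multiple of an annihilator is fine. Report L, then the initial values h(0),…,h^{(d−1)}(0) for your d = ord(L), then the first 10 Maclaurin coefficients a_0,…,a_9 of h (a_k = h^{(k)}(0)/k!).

L = (10 + 32·x) + (22·x + 40·x^2)·Dx + (-1 - x + 6·x^2 + 8·x^3)·Dx^2  (order 2).
h: a_k = 0, -18, 0, -96, -60, -2508/5, -3228/5, -19716/7, -178884/35, -591124/35, …
ICs: h(0) = 0, h′(0) = -18.

f: a_k = 3, 3, 15, 27, 87, 195, 543, 1323, 3495, 8787, …
g: a_k = 0, -6, 6, -8, 12, -96/5, 32, -384/7, 96, -512/3, …
Sym-product of L_f,L_g gives L₀ (≤ ord 2).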